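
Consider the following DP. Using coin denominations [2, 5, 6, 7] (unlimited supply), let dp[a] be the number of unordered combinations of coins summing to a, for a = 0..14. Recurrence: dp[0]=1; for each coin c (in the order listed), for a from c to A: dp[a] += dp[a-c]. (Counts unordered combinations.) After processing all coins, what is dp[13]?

4

after  coin     0     1     2     3     4     5     6     7     8     9    10    11    12    13    14
          2     1     0     1     0     1     0     1     0     1     0     1     0     1     0     1
          5     1     0     1     0     1     1     1     1     1     1     2     1     2     1     2
          6     1     0     1     0     1     1     2     1     2     1     3     2     4     2     4
          7     1     0     1     0     1     1     2     2     2     2     3     3     5     4     6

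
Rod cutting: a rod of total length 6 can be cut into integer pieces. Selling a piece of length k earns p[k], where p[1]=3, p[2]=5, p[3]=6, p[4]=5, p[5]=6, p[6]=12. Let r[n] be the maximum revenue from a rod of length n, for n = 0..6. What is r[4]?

12

   n    0    1    2    3    4    5    6
r[n]    0    3    6    9   12   15   18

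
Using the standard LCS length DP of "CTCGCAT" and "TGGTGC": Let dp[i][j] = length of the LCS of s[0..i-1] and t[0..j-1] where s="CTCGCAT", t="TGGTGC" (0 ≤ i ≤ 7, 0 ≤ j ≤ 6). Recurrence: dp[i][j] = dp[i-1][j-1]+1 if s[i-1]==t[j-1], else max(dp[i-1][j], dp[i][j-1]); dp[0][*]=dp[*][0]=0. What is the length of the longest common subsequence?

3

   ''  T  G  G  T  G  C
''  0  0  0  0  0  0  0
 C  0  0  0  0  0  0  1
 T  0  1  1  1  1  1  1
 C  0  1  1  1  1  1  2
 G  0  1  2  2  2  2  2
 C  0  1  2  2  2  2  3
 A  0  1  2  2  2  2  3
 T  0  1  2  2  3  3  3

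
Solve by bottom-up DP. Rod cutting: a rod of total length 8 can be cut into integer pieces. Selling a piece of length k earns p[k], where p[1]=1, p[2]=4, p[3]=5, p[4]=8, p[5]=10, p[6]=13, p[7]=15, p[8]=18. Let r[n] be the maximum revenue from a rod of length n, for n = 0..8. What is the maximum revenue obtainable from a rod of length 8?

18

   n    0    1    2    3    4    5    6    7    8
r[n]    0    1    4    5    8   10   13   15   18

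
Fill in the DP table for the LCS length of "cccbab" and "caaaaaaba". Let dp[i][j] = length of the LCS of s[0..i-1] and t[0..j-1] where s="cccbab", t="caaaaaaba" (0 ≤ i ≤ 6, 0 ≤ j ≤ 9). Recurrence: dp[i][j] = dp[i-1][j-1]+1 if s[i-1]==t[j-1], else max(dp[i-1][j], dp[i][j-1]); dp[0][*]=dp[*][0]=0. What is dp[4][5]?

   ''  c  a  a  a  a  a  a  b  a
''  0  0  0  0  0  0  0  0  0  0
 c  0  1  1  1  1  1  1  1  1  1
 c  0  1  1  1  1  1  1  1  1  1
 c  0  1  1  1  1  1  1  1  1  1
 b  0  1  1  1  1  1  1  1  2  2
 a  0  1  2  2  2  2  2  2  2  3
 b  0  1  2  2  2  2  2  2  3  3

1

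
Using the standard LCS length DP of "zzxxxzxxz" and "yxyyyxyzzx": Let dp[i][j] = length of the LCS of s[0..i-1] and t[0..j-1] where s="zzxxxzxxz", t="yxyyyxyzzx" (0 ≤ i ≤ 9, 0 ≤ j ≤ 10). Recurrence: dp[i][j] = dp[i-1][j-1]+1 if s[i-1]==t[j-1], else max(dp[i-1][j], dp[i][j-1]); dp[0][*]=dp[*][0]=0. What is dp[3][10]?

   ''  y  x  y  y  y  x  y  z  z  x
''  0  0  0  0  0  0  0  0  0  0  0
 z  0  0  0  0  0  0  0  0  1  1  1
 z  0  0  0  0  0  0  0  0  1  2  2
 x  0  0  1  1  1  1  1  1  1  2  3
 x  0  0  1  1  1  1  2  2  2  2  3
 x  0  0  1  1  1  1  2  2  2  2  3
 z  0  0  1  1  1  1  2  2  3  3  3
 x  0  0  1  1  1  1  2  2  3  3  4
 x  0  0  1  1  1  1  2  2  3  3  4
 z  0  0  1  1  1  1  2  2  3  4  4

3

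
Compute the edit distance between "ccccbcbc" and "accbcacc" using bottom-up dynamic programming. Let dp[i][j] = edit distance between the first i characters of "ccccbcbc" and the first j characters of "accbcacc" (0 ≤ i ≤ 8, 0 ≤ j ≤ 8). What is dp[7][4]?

4

   ''  a  c  c  b  c  a  c  c
''  0  1  2  3  4  5  6  7  8
 c  1  1  1  2  3  4  5  6  7
 c  2  2  1  1  2  3  4  5  6
 c  3  3  2  1  2  2  3  4  5
 c  4  4  3  2  2  2  3  3  4
 b  5  5  4  3  2  3  3  4  4
 c  6  6  5  4  3  2  3  3  4
 b  7  7  6  5  4  3  3  4  4
 c  8  8  7  6  5  4  4  3  4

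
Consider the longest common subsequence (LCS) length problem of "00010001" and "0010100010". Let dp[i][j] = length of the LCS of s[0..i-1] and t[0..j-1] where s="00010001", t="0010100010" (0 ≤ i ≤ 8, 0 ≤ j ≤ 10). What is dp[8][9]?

   ''  0  0  1  0  1  0  0  0  1  0
''  0  0  0  0  0  0  0  0  0  0  0
 0  0  1  1  1  1  1  1  1  1  1  1
 0  0  1  2  2  2  2  2  2  2  2  2
 0  0  1  2  2  3  3  3  3  3  3  3
 1  0  1  2  3  3  4  4  4  4  4  4
 0  0  1  2  3  4  4  5  5  5  5  5
 0  0  1  2  3  4  4  5  6  6  6  6
 0  0  1  2  3  4  4  5  6  7  7  7
 1  0  1  2  3  4  5  5  6  7  8  8

8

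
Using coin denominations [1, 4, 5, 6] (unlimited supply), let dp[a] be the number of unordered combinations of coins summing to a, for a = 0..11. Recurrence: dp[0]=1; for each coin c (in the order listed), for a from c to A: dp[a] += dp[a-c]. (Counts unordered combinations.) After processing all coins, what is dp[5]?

3

after  coin     0     1     2     3     4     5     6     7     8     9    10    11
          1     1     1     1     1     1     1     1     1     1     1     1     1
          4     1     1     1     1     2     2     2     2     3     3     3     3
          5     1     1     1     1     2     3     3     3     4     5     6     6
          6     1     1     1     1     2     3     4     4     5     6     8     9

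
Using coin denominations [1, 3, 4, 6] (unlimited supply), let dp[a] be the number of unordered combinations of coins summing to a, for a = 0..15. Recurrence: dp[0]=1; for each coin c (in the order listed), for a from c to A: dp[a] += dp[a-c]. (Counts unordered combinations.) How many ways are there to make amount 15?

after  coin     0     1     2     3     4     5     6     7     8     9    10    11    12    13    14    15
          1     1     1     1     1     1     1     1     1     1     1     1     1     1     1     1     1
          3     1     1     1     2     2     2     3     3     3     4     4     4     5     5     5     6
          4     1     1     1     2     3     3     4     5     6     7     8     9    11    12    13    15
          6     1     1     1     2     3     3     5     6     7     9    11    12    16    18    20    24

24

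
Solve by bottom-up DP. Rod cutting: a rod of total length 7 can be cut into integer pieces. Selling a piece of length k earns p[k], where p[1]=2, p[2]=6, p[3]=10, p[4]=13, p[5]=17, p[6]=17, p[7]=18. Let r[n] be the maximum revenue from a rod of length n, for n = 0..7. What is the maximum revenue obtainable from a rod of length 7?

23

   n    0    1    2    3    4    5    6    7
r[n]    0    2    6   10   13   17   20   23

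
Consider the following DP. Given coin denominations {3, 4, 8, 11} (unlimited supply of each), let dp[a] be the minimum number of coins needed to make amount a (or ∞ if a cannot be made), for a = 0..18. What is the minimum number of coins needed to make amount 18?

 a  0  1  2  3  4  5  6  7  8  9 10 11 12 13 14 15 16 17 18
dp  0  -  -  1  1  -  2  2  1  3  3  1  2  4  2  2  2  3  3
(- denotes ∞ / unreachable)

3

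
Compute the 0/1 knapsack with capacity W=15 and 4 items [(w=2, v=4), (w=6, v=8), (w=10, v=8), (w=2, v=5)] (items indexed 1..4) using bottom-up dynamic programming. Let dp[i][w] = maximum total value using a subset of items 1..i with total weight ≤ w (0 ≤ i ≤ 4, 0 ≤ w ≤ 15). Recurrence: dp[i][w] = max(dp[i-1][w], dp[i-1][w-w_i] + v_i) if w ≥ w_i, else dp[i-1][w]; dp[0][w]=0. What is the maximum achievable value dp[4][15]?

17

i\w   0   1   2   3   4   5   6   7   8   9  10  11  12  13  14  15
  0   0   0   0   0   0   0   0   0   0   0   0   0   0   0   0   0
  1   0   0   4   4   4   4   4   4   4   4   4   4   4   4   4   4
  2   0   0   4   4   4   4   8   8  12  12  12  12  12  12  12  12
  3   0   0   4   4   4   4   8   8  12  12  12  12  12  12  12  12
  4   0   0   5   5   9   9   9   9  13  13  17  17  17  17  17  17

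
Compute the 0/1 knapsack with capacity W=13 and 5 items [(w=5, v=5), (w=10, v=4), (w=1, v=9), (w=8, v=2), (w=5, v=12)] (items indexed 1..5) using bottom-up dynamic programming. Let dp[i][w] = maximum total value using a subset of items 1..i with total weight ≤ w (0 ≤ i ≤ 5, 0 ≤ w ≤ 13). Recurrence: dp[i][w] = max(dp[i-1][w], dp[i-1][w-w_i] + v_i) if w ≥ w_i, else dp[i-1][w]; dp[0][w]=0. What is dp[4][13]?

i\w   0   1   2   3   4   5   6   7   8   9  10  11  12  13
  0   0   0   0   0   0   0   0   0   0   0   0   0   0   0
  1   0   0   0   0   0   5   5   5   5   5   5   5   5   5
  2   0   0   0   0   0   5   5   5   5   5   5   5   5   5
  3   0   9   9   9   9   9  14  14  14  14  14  14  14  14
  4   0   9   9   9   9   9  14  14  14  14  14  14  14  14
  5   0   9   9   9   9  12  21  21  21  21  21  26  26  26

14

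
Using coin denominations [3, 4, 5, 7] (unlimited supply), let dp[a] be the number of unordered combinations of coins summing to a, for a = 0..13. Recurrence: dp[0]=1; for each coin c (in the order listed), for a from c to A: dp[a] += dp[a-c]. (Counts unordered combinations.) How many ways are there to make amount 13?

4

after  coin     0     1     2     3     4     5     6     7     8     9    10    11    12    13
          3     1     0     0     1     0     0     1     0     0     1     0     0     1     0
          4     1     0     0     1     1     0     1     1     1     1     1     1     2     1
          5     1     0     0     1     1     1     1     1     2     2     2     2     3     3
          7     1     0     0     1     1     1     1     2     2     2     3     3     4     4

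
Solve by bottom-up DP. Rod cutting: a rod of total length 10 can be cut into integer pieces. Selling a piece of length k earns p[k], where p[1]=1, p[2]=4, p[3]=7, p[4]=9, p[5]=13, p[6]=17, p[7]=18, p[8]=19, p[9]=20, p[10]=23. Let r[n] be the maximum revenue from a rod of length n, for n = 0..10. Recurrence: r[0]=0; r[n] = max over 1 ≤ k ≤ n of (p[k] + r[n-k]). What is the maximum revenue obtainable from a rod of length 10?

   n    0    1    2    3    4    5    6    7    8    9   10
r[n]    0    1    4    7    9   13   17   18   21   24   26

26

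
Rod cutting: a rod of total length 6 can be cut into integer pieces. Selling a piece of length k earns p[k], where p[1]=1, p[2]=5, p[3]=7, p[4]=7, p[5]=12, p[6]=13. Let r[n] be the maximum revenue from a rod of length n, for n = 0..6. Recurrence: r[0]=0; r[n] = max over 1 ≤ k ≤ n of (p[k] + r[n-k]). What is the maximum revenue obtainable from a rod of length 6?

15

   n    0    1    2    3    4    5    6
r[n]    0    1    5    7   10   12   15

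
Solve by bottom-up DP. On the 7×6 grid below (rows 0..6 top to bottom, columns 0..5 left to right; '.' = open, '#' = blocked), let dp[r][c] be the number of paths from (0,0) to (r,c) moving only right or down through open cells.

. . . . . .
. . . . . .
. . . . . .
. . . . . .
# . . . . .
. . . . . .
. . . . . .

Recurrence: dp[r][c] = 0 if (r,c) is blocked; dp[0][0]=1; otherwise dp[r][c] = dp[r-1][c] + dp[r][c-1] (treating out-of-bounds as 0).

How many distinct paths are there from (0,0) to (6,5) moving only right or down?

r\c   0   1   2   3   4   5
  0   1   1   1   1   1   1
  1   1   2   3   4   5   6
  2   1   3   6  10  15  21
  3   1   4  10  20  35  56
  4   0   4  14  34  69 125
  5   0   4  18  52 121 246
  6   0   4  22  74 195 441

441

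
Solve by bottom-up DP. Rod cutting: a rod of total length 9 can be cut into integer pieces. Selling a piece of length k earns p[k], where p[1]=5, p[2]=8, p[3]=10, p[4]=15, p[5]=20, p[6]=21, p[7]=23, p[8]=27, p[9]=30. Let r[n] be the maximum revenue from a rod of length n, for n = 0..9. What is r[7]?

   n    0    1    2    3    4    5    6    7    8    9
r[n]    0    5   10   15   20   25   30   35   40   45

35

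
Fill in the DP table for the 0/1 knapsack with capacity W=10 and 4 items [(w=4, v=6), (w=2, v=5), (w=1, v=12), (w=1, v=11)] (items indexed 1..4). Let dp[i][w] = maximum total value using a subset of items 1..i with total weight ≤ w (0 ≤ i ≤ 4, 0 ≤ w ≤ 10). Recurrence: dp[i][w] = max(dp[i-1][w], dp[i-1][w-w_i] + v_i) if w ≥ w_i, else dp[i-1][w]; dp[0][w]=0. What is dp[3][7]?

i\w   0   1   2   3   4   5   6   7   8   9  10
  0   0   0   0   0   0   0   0   0   0   0   0
  1   0   0   0   0   6   6   6   6   6   6   6
  2   0   0   5   5   6   6  11  11  11  11  11
  3   0  12  12  17  17  18  18  23  23  23  23
  4   0  12  23  23  28  28  29  29  34  34  34

23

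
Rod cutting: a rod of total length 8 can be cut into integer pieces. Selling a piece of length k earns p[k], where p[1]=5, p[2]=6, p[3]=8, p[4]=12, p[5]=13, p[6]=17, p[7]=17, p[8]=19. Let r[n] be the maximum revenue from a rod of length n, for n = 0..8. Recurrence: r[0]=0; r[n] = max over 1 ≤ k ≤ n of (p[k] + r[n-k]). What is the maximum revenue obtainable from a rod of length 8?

   n    0    1    2    3    4    5    6    7    8
r[n]    0    5   10   15   20   25   30   35   40

40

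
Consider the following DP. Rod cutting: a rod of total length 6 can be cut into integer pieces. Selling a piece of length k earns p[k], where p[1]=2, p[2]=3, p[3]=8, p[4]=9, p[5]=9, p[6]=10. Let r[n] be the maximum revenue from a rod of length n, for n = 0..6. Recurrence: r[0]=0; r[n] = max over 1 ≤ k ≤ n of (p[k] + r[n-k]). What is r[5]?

   n    0    1    2    3    4    5    6
r[n]    0    2    4    8   10   12   16

12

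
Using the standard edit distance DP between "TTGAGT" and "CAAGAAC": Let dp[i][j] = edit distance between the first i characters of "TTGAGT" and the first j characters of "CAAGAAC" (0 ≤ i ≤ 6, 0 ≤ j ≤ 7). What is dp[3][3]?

   ''  C  A  A  G  A  A  C
''  0  1  2  3  4  5  6  7
 T  1  1  2  3  4  5  6  7
 T  2  2  2  3  4  5  6  7
 G  3  3  3  3  3  4  5  6
 A  4  4  3  3  4  3  4  5
 G  5  5  4  4  3  4  4  5
 T  6  6  5  5  4  4  5  5

3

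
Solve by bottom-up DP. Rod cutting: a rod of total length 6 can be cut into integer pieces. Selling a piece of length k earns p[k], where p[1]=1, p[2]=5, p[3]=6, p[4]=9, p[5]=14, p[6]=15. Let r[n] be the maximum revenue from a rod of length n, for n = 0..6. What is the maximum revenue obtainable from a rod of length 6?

15

   n    0    1    2    3    4    5    6
r[n]    0    1    5    6   10   14   15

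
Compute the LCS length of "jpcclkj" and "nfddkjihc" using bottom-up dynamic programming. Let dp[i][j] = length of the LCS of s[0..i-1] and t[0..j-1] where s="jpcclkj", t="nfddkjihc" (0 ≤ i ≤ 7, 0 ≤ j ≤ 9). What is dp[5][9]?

   ''  n  f  d  d  k  j  i  h  c
''  0  0  0  0  0  0  0  0  0  0
 j  0  0  0  0  0  0  1  1  1  1
 p  0  0  0  0  0  0  1  1  1  1
 c  0  0  0  0  0  0  1  1  1  2
 c  0  0  0  0  0  0  1  1  1  2
 l  0  0  0  0  0  0  1  1  1  2
 k  0  0  0  0  0  1  1  1  1  2
 j  0  0  0  0  0  1  2  2  2  2

2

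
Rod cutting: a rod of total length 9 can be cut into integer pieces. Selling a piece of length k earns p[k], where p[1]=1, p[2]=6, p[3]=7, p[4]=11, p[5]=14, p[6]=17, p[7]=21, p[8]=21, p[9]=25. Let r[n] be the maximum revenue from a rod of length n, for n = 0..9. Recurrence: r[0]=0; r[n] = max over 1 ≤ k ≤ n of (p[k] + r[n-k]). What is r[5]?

   n    0    1    2    3    4    5    6    7    8    9
r[n]    0    1    6    7   12   14   18   21   24   27

14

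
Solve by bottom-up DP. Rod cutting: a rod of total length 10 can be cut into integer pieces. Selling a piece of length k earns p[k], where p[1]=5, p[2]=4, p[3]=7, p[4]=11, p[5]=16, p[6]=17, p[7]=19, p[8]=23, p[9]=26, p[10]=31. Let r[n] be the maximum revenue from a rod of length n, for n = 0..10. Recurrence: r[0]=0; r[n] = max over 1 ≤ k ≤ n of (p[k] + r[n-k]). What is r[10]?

50

   n    0    1    2    3    4    5    6    7    8    9   10
r[n]    0    5   10   15   20   25   30   35   40   45   50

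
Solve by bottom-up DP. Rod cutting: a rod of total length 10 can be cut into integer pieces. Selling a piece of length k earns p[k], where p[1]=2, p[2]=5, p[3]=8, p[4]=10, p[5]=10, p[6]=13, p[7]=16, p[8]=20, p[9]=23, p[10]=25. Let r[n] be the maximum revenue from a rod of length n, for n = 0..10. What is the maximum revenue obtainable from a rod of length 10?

   n    0    1    2    3    4    5    6    7    8    9   10
r[n]    0    2    5    8   10   13   16   18   21   24   26

26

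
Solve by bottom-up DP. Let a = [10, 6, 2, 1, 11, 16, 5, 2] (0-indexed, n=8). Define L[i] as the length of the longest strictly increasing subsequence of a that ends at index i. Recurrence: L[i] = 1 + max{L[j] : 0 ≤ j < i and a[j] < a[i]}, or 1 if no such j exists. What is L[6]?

2

   i    0    1    2    3    4    5    6    7
a[i]   10    6    2    1   11   16    5    2
L[i]    1    1    1    1    2    3    2    2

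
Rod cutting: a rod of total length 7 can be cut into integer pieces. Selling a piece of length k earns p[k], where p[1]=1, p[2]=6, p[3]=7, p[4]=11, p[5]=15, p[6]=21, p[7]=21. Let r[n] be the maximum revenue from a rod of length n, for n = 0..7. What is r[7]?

   n    0    1    2    3    4    5    6    7
r[n]    0    1    6    7   12   15   21   22

22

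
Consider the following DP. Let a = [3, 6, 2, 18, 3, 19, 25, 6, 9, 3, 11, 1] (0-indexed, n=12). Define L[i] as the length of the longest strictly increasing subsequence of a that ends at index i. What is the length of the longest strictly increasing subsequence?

   i    0    1    2    3    4    5    6    7    8    9   10   11
a[i]    3    6    2   18    3   19   25    6    9    3   11    1
L[i]    1    2    1    3    2    4    5    3    4    2    5    1

5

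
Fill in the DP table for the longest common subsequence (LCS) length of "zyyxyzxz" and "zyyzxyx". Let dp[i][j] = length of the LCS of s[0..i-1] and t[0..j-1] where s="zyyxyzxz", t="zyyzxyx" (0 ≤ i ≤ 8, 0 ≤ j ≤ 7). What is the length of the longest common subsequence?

6

   ''  z  y  y  z  x  y  x
''  0  0  0  0  0  0  0  0
 z  0  1  1  1  1  1  1  1
 y  0  1  2  2  2  2  2  2
 y  0  1  2  3  3  3  3  3
 x  0  1  2  3  3  4  4  4
 y  0  1  2  3  3  4  5  5
 z  0  1  2  3  4  4  5  5
 x  0  1  2  3  4  5  5  6
 z  0  1  2  3  4  5  5  6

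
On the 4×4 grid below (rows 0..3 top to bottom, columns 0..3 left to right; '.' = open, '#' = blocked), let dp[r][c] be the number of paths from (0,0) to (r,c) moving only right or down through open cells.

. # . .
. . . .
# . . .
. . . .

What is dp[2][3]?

r\c   0   1   2   3
  0   1   0   0   0
  1   1   1   1   1
  2   0   1   2   3
  3   0   1   3   6

3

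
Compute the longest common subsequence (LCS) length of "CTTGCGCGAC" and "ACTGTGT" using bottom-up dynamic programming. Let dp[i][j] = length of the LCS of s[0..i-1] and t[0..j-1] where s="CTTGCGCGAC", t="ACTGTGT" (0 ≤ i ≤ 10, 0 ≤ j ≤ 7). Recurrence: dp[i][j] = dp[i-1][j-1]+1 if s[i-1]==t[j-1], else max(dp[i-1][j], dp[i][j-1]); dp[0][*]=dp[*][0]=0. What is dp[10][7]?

   ''  A  C  T  G  T  G  T
''  0  0  0  0  0  0  0  0
 C  0  0  1  1  1  1  1  1
 T  0  0  1  2  2  2  2  2
 T  0  0  1  2  2  3  3  3
 G  0  0  1  2  3  3  4  4
 C  0  0  1  2  3  3  4  4
 G  0  0  1  2  3  3  4  4
 C  0  0  1  2  3  3  4  4
 G  0  0  1  2  3  3  4  4
 A  0  1  1  2  3  3  4  4
 C  0  1  2  2  3  3  4  4

4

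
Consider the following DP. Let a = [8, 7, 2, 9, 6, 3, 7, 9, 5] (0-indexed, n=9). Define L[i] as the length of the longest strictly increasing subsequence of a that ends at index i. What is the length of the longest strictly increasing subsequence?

   i    0    1    2    3    4    5    6    7    8
a[i]    8    7    2    9    6    3    7    9    5
L[i]    1    1    1    2    2    2    3    4    3

4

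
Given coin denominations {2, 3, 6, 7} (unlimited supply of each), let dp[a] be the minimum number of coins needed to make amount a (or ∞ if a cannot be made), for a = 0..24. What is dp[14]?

 a  0  1  2  3  4  5  6  7  8  9 10 11 12 13 14 15 16 17 18 19 20 21 22 23 24
dp  0  -  1  1  2  2  1  1  2  2  2  3  2  2  2  3  3  3  3  3  3  3  4  4  4
(- denotes ∞ / unreachable)

2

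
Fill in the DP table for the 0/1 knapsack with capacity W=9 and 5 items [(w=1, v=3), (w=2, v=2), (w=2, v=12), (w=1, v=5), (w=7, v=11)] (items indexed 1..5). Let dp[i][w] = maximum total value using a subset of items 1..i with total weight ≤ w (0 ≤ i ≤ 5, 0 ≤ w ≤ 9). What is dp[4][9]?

22

i\w   0   1   2   3   4   5   6   7   8   9
  0   0   0   0   0   0   0   0   0   0   0
  1   0   3   3   3   3   3   3   3   3   3
  2   0   3   3   5   5   5   5   5   5   5
  3   0   3  12  15  15  17  17  17  17  17
  4   0   5  12  17  20  20  22  22  22  22
  5   0   5  12  17  20  20  22  22  22  23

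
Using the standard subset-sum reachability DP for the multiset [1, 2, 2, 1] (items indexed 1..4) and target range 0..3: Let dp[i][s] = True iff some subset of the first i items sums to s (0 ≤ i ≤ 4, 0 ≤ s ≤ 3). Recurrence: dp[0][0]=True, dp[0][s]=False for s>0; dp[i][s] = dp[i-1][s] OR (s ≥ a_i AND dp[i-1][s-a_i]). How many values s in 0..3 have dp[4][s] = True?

4

i\s   0   1   2   3
  0   T   F   F   F
  1   T   T   F   F
  2   T   T   T   T
  3   T   T   T   T
  4   T   T   T   T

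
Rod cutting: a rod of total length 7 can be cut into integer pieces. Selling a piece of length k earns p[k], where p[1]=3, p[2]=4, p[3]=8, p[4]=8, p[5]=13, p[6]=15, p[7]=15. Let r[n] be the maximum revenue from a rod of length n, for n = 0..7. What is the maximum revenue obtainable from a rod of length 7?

   n    0    1    2    3    4    5    6    7
r[n]    0    3    6    9   12   15   18   21

21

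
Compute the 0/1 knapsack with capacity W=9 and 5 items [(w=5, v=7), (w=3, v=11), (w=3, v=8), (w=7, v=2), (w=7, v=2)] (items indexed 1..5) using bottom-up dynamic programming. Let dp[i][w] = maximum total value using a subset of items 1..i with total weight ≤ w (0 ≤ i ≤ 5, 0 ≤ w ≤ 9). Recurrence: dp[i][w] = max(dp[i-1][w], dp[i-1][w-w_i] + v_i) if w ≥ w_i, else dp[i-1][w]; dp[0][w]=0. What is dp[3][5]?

i\w   0   1   2   3   4   5   6   7   8   9
  0   0   0   0   0   0   0   0   0   0   0
  1   0   0   0   0   0   7   7   7   7   7
  2   0   0   0  11  11  11  11  11  18  18
  3   0   0   0  11  11  11  19  19  19  19
  4   0   0   0  11  11  11  19  19  19  19
  5   0   0   0  11  11  11  19  19  19  19

11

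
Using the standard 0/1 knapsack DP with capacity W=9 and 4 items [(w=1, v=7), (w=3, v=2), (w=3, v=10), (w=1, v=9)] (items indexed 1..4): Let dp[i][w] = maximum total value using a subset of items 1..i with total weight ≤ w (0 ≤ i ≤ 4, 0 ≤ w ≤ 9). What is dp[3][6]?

i\w   0   1   2   3   4   5   6   7   8   9
  0   0   0   0   0   0   0   0   0   0   0
  1   0   7   7   7   7   7   7   7   7   7
  2   0   7   7   7   9   9   9   9   9   9
  3   0   7   7  10  17  17  17  19  19  19
  4   0   9  16  16  19  26  26  26  28  28

17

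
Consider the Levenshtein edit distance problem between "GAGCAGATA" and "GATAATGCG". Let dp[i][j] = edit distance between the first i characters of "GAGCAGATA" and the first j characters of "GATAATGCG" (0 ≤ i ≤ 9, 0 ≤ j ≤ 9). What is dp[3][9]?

   ''  G  A  T  A  A  T  G  C  G
''  0  1  2  3  4  5  6  7  8  9
 G  1  0  1  2  3  4  5  6  7  8
 A  2  1  0  1  2  3  4  5  6  7
 G  3  2  1  1  2  3  4  4  5  6
 C  4  3  2  2  2  3  4  5  4  5
 A  5  4  3  3  2  2  3  4  5  5
 G  6  5  4  4  3  3  3  3  4  5
 A  7  6  5  5  4  3  4  4  4  5
 T  8  7  6  5  5  4  3  4  5  5
 A  9  8  7  6  5  5  4  4  5  6

6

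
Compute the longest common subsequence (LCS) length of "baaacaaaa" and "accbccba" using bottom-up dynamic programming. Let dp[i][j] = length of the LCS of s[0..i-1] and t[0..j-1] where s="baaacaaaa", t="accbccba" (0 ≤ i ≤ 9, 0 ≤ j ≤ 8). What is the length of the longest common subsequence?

3

   ''  a  c  c  b  c  c  b  a
''  0  0  0  0  0  0  0  0  0
 b  0  0  0  0  1  1  1  1  1
 a  0  1  1  1  1  1  1  1  2
 a  0  1  1  1  1  1  1  1  2
 a  0  1  1  1  1  1  1  1  2
 c  0  1  2  2  2  2  2  2  2
 a  0  1  2  2  2  2  2  2  3
 a  0  1  2  2  2  2  2  2  3
 a  0  1  2  2  2  2  2  2  3
 a  0  1  2  2  2  2  2  2  3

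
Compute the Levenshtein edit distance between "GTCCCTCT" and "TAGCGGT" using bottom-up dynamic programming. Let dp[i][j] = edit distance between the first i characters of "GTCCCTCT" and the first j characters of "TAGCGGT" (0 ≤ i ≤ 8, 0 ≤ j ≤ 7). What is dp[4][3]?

3

   ''  T  A  G  C  G  G  T
''  0  1  2  3  4  5  6  7
 G  1  1  2  2  3  4  5  6
 T  2  1  2  3  3  4  5  5
 C  3  2  2  3  3  4  5  6
 C  4  3  3  3  3  4  5  6
 C  5  4  4  4  3  4  5  6
 T  6  5  5  5  4  4  5  5
 C  7  6  6  6  5  5  5  6
 T  8  7  7  7  6  6  6  5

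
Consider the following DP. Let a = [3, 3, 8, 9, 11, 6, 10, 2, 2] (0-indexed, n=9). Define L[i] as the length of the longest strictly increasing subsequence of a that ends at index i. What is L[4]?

4

   i    0    1    2    3    4    5    6    7    8
a[i]    3    3    8    9   11    6   10    2    2
L[i]    1    1    2    3    4    2    4    1    1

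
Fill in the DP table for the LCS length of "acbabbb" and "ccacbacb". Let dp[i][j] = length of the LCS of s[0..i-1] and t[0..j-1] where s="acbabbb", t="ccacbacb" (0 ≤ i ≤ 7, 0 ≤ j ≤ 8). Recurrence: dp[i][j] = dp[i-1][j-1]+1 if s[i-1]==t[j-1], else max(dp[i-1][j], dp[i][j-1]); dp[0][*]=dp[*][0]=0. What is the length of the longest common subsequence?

5

   ''  c  c  a  c  b  a  c  b
''  0  0  0  0  0  0  0  0  0
 a  0  0  0  1  1  1  1  1  1
 c  0  1  1  1  2  2  2  2  2
 b  0  1  1  1  2  3  3  3  3
 a  0  1  1  2  2  3  4  4  4
 b  0  1  1  2  2  3  4  4  5
 b  0  1  1  2  2  3  4  4  5
 b  0  1  1  2  2  3  4  4  5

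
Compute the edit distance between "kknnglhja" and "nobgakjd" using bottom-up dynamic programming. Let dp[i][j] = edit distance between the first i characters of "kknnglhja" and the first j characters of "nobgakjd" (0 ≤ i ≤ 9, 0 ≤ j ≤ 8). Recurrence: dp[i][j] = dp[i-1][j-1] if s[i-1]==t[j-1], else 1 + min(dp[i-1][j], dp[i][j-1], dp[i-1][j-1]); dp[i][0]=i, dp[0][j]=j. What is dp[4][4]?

4

   ''  n  o  b  g  a  k  j  d
''  0  1  2  3  4  5  6  7  8
 k  1  1  2  3  4  5  5  6  7
 k  2  2  2  3  4  5  5  6  7
 n  3  2  3  3  4  5  6  6  7
 n  4  3  3  4  4  5  6  7  7
 g  5  4  4  4  4  5  6  7  8
 l  6  5  5  5  5  5  6  7  8
 h  7  6  6  6  6  6  6  7  8
 j  8  7  7  7  7  7  7  6  7
 a  9  8  8  8  8  7  8  7  7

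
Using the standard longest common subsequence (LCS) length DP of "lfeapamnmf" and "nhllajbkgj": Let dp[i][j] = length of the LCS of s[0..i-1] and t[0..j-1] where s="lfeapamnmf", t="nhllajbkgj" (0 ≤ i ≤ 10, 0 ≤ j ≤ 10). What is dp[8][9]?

   ''  n  h  l  l  a  j  b  k  g  j
''  0  0  0  0  0  0  0  0  0  0  0
 l  0  0  0  1  1  1  1  1  1  1  1
 f  0  0  0  1  1  1  1  1  1  1  1
 e  0  0  0  1  1  1  1  1  1  1  1
 a  0  0  0  1  1  2  2  2  2  2  2
 p  0  0  0  1  1  2  2  2  2  2  2
 a  0  0  0  1  1  2  2  2  2  2  2
 m  0  0  0  1  1  2  2  2  2  2  2
 n  0  1  1  1  1  2  2  2  2  2  2
 m  0  1  1  1  1  2  2  2  2  2  2
 f  0  1  1  1  1  2  2  2  2  2  2

2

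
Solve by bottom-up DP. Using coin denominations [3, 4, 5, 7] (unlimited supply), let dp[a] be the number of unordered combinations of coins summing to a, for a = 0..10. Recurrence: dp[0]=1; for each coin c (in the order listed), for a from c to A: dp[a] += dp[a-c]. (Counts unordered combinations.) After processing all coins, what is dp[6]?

after  coin     0     1     2     3     4     5     6     7     8     9    10
          3     1     0     0     1     0     0     1     0     0     1     0
          4     1     0     0     1     1     0     1     1     1     1     1
          5     1     0     0     1     1     1     1     1     2     2     2
          7     1     0     0     1     1     1     1     2     2     2     3

1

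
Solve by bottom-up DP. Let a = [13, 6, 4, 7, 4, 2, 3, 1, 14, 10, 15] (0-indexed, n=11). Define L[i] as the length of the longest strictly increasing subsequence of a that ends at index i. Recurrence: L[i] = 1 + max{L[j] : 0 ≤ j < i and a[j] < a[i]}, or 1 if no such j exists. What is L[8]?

   i    0    1    2    3    4    5    6    7    8    9   10
a[i]   13    6    4    7    4    2    3    1   14   10   15
L[i]    1    1    1    2    1    1    2    1    3    3    4

3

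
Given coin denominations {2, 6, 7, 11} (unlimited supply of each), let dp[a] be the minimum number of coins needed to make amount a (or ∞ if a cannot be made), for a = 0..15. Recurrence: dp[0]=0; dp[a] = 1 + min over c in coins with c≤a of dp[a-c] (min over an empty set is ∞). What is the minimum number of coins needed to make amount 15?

 a  0  1  2  3  4  5  6  7  8  9 10 11 12 13 14 15
dp  0  -  1  -  2  -  1  1  2  2  3  1  2  2  2  3
(- denotes ∞ / unreachable)

3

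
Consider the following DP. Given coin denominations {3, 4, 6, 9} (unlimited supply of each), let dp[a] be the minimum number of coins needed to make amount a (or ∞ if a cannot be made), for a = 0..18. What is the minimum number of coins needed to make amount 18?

 a  0  1  2  3  4  5  6  7  8  9 10 11 12 13 14 15 16 17 18
dp  0  -  -  1  1  -  1  2  2  1  2  3  2  2  3  2  3  3  2
(- denotes ∞ / unreachable)

2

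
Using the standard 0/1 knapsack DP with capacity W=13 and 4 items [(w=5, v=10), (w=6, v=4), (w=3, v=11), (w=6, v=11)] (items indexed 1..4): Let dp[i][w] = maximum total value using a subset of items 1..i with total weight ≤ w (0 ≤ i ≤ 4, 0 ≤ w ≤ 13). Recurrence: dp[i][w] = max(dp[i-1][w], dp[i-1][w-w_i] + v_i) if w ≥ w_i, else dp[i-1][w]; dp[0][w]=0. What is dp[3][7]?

11

i\w   0   1   2   3   4   5   6   7   8   9  10  11  12  13
  0   0   0   0   0   0   0   0   0   0   0   0   0   0   0
  1   0   0   0   0   0  10  10  10  10  10  10  10  10  10
  2   0   0   0   0   0  10  10  10  10  10  10  14  14  14
  3   0   0   0  11  11  11  11  11  21  21  21  21  21  21
  4   0   0   0  11  11  11  11  11  21  22  22  22  22  22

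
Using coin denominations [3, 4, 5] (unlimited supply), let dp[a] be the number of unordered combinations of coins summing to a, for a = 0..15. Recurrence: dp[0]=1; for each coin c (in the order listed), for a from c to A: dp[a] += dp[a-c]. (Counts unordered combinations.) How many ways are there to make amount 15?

4

after  coin     0     1     2     3     4     5     6     7     8     9    10    11    12    13    14    15
          3     1     0     0     1     0     0     1     0     0     1     0     0     1     0     0     1
          4     1     0     0     1     1     0     1     1     1     1     1     1     2     1     1     2
          5     1     0     0     1     1     1     1     1     2     2     2     2     3     3     3     4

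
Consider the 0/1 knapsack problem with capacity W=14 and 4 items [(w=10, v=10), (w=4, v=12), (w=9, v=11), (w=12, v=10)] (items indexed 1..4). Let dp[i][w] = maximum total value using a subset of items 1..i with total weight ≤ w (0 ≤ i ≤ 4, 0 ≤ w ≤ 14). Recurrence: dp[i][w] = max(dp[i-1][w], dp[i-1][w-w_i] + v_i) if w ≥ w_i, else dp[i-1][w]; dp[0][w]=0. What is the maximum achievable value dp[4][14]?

i\w   0   1   2   3   4   5   6   7   8   9  10  11  12  13  14
  0   0   0   0   0   0   0   0   0   0   0   0   0   0   0   0
  1   0   0   0   0   0   0   0   0   0   0  10  10  10  10  10
  2   0   0   0   0  12  12  12  12  12  12  12  12  12  12  22
  3   0   0   0   0  12  12  12  12  12  12  12  12  12  23  23
  4   0   0   0   0  12  12  12  12  12  12  12  12  12  23  23

23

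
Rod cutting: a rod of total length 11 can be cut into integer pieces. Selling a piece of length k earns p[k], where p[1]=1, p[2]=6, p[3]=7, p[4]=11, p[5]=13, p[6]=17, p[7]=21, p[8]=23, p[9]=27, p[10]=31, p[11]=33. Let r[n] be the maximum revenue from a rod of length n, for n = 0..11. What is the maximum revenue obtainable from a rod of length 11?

   n    0    1    2    3    4    5    6    7    8    9   10   11
r[n]    0    1    6    7   12   13   18   21   24   27   31   33

33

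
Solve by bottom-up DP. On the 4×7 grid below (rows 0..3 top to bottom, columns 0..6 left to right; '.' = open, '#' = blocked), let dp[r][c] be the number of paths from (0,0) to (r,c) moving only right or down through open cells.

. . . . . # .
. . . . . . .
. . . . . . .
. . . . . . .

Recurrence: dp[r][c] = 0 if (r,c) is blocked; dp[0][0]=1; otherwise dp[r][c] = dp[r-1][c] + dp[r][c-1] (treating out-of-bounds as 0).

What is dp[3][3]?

r\c   0   1   2   3   4   5   6
  0   1   1   1   1   1   0   0
  1   1   2   3   4   5   5   5
  2   1   3   6  10  15  20  25
  3   1   4  10  20  35  55  80

20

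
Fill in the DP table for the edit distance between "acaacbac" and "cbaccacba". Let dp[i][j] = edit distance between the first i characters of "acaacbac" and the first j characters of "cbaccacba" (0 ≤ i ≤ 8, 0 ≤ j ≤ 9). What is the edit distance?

4

   ''  c  b  a  c  c  a  c  b  a
''  0  1  2  3  4  5  6  7  8  9
 a  1  1  2  2  3  4  5  6  7  8
 c  2  1  2  3  2  3  4  5  6  7
 a  3  2  2  2  3  3  3  4  5  6
 a  4  3  3  2  3  4  3  4  5  5
 c  5  4  4  3  2  3  4  3  4  5
 b  6  5  4  4  3  3  4  4  3  4
 a  7  6  5  4  4  4  3  4  4  3
 c  8  7  6  5  4  4  4  3  4  4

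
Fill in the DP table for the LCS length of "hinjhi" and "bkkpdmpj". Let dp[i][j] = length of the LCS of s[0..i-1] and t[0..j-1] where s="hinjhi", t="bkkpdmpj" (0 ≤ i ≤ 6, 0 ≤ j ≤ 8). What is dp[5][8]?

1

   ''  b  k  k  p  d  m  p  j
''  0  0  0  0  0  0  0  0  0
 h  0  0  0  0  0  0  0  0  0
 i  0  0  0  0  0  0  0  0  0
 n  0  0  0  0  0  0  0  0  0
 j  0  0  0  0  0  0  0  0  1
 h  0  0  0  0  0  0  0  0  1
 i  0  0  0  0  0  0  0  0  1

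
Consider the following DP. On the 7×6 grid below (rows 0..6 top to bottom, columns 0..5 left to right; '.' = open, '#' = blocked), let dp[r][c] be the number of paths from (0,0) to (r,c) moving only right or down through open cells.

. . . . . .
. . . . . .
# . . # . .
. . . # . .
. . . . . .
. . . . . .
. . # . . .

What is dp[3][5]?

r\c   0   1   2   3   4   5
  0   1   1   1   1   1   1
  1   1   2   3   4   5   6
  2   0   2   5   0   5  11
  3   0   2   7   0   5  16
  4   0   2   9   9  14  30
  5   0   2  11  20  34  64
  6   0   2   0  20  54 118

16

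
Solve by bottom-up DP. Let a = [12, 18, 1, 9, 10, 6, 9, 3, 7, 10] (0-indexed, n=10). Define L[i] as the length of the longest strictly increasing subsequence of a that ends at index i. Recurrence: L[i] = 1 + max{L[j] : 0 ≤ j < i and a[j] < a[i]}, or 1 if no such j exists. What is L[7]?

   i    0    1    2    3    4    5    6    7    8    9
a[i]   12   18    1    9   10    6    9    3    7   10
L[i]    1    2    1    2    3    2    3    2    3    4

2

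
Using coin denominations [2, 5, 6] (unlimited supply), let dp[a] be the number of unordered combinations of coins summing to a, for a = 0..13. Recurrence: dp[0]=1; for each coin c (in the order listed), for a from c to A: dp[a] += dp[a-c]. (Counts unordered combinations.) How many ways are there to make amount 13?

2

after  coin     0     1     2     3     4     5     6     7     8     9    10    11    12    13
          2     1     0     1     0     1     0     1     0     1     0     1     0     1     0
          5     1     0     1     0     1     1     1     1     1     1     2     1     2     1
          6     1     0     1     0     1     1     2     1     2     1     3     2     4     2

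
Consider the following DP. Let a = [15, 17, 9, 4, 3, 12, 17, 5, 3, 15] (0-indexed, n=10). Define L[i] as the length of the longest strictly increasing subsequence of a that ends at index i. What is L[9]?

3

   i    0    1    2    3    4    5    6    7    8    9
a[i]   15   17    9    4    3   12   17    5    3   15
L[i]    1    2    1    1    1    2    3    2    1    3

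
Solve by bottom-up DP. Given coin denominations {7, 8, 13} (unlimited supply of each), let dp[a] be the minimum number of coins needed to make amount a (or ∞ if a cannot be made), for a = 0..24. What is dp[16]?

2

 a  0  1  2  3  4  5  6  7  8  9 10 11 12 13 14 15 16 17 18 19 20 21 22 23 24
dp  0  -  -  -  -  -  -  1  1  -  -  -  -  1  2  2  2  -  -  -  2  2  3  3  3
(- denotes ∞ / unreachable)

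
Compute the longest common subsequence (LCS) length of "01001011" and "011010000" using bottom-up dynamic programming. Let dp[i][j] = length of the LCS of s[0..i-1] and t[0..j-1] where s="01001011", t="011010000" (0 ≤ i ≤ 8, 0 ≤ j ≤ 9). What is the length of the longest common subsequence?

   ''  0  1  1  0  1  0  0  0  0
''  0  0  0  0  0  0  0  0  0  0
 0  0  1  1  1  1  1  1  1  1  1
 1  0  1  2  2  2  2  2  2  2  2
 0  0  1  2  2  3  3  3  3  3  3
 0  0  1  2  2  3  3  4  4  4  4
 1  0  1  2  3  3  4  4  4  4  4
 0  0  1  2  3  4  4  5  5  5  5
 1  0  1  2  3  4  5  5  5  5  5
 1  0  1  2  3  4  5  5  5  5  5

5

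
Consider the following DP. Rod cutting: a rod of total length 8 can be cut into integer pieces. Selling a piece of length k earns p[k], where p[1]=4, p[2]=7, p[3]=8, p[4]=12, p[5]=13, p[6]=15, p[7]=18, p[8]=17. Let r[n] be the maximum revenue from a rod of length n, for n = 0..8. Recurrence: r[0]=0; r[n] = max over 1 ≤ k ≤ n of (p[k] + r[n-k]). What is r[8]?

   n    0    1    2    3    4    5    6    7    8
r[n]    0    4    8   12   16   20   24   28   32

32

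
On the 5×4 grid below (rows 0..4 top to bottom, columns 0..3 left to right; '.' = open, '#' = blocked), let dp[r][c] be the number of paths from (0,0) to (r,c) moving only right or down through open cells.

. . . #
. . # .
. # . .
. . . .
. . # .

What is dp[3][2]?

r\c   0   1   2   3
  0   1   1   1   0
  1   1   2   0   0
  2   1   0   0   0
  3   1   1   1   1
  4   1   2   0   1

1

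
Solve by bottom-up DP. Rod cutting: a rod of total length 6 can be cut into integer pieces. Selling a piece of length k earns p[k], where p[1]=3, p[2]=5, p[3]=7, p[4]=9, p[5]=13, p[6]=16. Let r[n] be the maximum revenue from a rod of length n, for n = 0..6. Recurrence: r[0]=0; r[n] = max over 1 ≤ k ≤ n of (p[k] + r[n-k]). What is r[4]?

12

   n    0    1    2    3    4    5    6
r[n]    0    3    6    9   12   15   18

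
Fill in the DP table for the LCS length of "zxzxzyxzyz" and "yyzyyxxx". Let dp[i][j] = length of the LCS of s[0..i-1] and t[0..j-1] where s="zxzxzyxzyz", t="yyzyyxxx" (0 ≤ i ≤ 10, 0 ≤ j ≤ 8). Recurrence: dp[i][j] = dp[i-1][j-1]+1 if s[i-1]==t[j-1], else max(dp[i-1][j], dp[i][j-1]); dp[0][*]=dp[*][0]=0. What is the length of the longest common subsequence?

4

   ''  y  y  z  y  y  x  x  x
''  0  0  0  0  0  0  0  0  0
 z  0  0  0  1  1  1  1  1  1
 x  0  0  0  1  1  1  2  2  2
 z  0  0  0  1  1  1  2  2  2
 x  0  0  0  1  1  1  2  3  3
 z  0  0  0  1  1  1  2  3  3
 y  0  1  1  1  2  2  2  3  3
 x  0  1  1  1  2  2  3  3  4
 z  0  1  1  2  2  2  3  3  4
 y  0  1  2  2  3  3  3  3  4
 z  0  1  2  3  3  3  3  3  4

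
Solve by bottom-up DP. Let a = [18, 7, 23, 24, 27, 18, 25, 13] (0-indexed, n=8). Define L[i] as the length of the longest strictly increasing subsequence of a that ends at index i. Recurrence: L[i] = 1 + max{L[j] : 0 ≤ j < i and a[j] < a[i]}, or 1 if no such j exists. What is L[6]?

   i    0    1    2    3    4    5    6    7
a[i]   18    7   23   24   27   18   25   13
L[i]    1    1    2    3    4    2    4    2

4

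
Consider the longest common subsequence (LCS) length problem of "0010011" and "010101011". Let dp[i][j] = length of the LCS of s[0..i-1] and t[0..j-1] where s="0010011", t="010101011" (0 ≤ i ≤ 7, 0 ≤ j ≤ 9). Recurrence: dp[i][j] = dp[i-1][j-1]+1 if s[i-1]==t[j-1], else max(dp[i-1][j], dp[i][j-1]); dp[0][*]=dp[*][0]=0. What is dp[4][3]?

3

   ''  0  1  0  1  0  1  0  1  1
''  0  0  0  0  0  0  0  0  0  0
 0  0  1  1  1  1  1  1  1  1  1
 0  0  1  1  2  2  2  2  2  2  2
 1  0  1  2  2  3  3  3  3  3  3
 0  0  1  2  3  3  4  4  4  4  4
 0  0  1  2  3  3  4  4  5  5  5
 1  0  1  2  3  4  4  5  5  6  6
 1  0  1  2  3  4  4  5  5  6  7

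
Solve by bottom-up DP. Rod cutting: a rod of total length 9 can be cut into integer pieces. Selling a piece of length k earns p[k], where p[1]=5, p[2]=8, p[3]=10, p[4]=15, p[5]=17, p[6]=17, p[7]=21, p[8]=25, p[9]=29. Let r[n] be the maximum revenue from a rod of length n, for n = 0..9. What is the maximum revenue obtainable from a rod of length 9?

45

   n    0    1    2    3    4    5    6    7    8    9
r[n]    0    5   10   15   20   25   30   35   40   45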